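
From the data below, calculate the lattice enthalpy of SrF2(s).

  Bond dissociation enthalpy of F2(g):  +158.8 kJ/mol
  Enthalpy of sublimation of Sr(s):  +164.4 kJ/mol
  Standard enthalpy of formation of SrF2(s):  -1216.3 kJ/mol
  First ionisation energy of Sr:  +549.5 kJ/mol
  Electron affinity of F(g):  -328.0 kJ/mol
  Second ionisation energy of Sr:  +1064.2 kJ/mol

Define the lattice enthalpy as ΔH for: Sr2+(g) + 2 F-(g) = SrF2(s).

ΔHf° = 1·ΔHsub + 1·(ΣIE) + 1·D(F2) + 2·EA + U
-1216.3 = 1·(+164.4) + 1·(+1613.7) + 1·(+158.8) + 2·(-328.0) + U
U = -1216.3 − (+1280.9) = -2497.2 kJ/mol

U = -2497.2 kJ/mol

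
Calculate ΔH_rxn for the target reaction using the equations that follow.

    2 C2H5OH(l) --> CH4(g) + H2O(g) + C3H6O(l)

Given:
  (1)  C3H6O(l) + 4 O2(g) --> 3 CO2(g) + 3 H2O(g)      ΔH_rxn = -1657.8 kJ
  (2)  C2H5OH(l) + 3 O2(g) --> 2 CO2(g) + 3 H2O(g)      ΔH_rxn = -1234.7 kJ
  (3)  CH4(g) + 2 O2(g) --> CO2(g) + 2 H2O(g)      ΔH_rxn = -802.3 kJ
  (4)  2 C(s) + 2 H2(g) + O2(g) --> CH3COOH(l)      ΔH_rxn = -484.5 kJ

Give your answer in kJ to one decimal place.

ΔH_rxn = -9.3 kJ

(1) reversed: +1657.8 kJ
(2) × 2: (2)·(-1234.7) = -2469.4 kJ
(3) reversed: +802.3 kJ
(4): not needed.
By Hess's law, ΔH_rxn = (-1)·(-1657.8) + (2)·(-1234.7) + (-1)·(-802.3) = -9.3 kJ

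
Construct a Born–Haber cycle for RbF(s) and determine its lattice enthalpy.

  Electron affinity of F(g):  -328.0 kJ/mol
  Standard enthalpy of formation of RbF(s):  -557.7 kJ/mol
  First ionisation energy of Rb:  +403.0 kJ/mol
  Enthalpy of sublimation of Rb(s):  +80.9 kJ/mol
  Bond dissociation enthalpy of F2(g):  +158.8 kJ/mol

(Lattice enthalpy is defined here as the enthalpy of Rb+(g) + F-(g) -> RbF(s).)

ΔHf° = 1·ΔHsub + 1·(ΣIE) + 1/2·D(F2) + 1·EA + U
-557.7 = 1·(+80.9) + 1·(+403.0) + 1/2·(+158.8) + 1·(-328.0) + U
U = -557.7 − (+235.3) = -793.0 kJ/mol

U = -793.0 kJ/mol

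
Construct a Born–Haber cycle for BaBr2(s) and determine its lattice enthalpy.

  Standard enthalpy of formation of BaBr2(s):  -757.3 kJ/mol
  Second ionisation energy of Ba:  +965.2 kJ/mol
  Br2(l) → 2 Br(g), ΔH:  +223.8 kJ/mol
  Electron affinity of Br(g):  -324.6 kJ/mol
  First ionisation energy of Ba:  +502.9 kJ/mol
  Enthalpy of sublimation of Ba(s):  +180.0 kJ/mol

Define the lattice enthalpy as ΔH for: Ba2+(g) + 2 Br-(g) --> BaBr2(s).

ΔHf° = 1·ΔHsub + 1·(ΣIE) + 1·D(Br2) + 2·EA + U
-757.3 = 1·(+180.0) + 1·(+1468.1) + 1·(+223.8) + 2·(-324.6) + U
U = -757.3 − (+1222.7) = -1980.0 kJ/mol

U = -1980.0 kJ/mol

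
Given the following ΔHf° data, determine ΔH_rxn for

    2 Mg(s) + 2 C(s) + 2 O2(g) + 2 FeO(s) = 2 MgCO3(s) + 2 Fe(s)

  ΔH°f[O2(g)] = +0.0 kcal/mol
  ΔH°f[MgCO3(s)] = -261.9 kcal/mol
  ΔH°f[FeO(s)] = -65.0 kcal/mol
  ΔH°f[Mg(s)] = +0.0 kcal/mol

ΔH_rxn = -393.8 kcal/mol

Products: 2·(-261.9) + 2·(+0.0) = -523.8
Reactants: 2·(+0.0) + 2·(+0.0) + 2·(+0.0) + 2·(-65.0) = -130.0
ΔH_rxn = (-523.8) − (-130.0) = -393.8 kcal/mol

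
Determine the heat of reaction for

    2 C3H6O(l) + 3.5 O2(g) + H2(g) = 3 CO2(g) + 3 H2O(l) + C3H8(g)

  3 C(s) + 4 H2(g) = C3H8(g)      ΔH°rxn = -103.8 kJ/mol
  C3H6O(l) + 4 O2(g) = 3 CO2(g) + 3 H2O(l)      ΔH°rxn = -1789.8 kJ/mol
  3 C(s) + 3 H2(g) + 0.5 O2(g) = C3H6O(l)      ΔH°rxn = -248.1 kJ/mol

ΔH°rxn = -1645.5 kJ/mol

equation 1 as written (C3H8(g) already on the product side): -103.8 kJ/mol
equation 2 as written (CO2(g) already on the product side): -1789.8 kJ/mol
equation 3 reversed: +248.1 kJ/mol
Summing the manipulated equations, ΔH°rxn = (1)·(-103.8) + (1)·(-1789.8) + (-1)·(-248.1) = -1645.5 kJ/mol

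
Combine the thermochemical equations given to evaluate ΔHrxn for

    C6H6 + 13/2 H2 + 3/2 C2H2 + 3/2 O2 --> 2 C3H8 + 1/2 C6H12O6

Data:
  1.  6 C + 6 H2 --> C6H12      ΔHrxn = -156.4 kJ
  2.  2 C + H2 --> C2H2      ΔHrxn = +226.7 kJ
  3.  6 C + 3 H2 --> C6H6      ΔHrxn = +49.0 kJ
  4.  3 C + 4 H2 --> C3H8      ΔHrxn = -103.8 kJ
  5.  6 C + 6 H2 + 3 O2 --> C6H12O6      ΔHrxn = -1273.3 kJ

ΔHrxn = -1233.3 kJ

eq. 1: not needed.
eq. 2 reversed and × 3/2: (-3/2)·(+226.7) = -340.05 kJ
eq. 3 reversed: -49.0 kJ
eq. 4 × 2: (2)·(-103.8) = -207.6 kJ
eq. 5 × 1/2: (1/2)·(-1273.3) = -636.65 kJ
By Hess's law, ΔHrxn = (-3/2)·(+226.7) + (-1)·(+49.0) + (2)·(-103.8) + (1/2)·(-1273.3) = -1233.3 kJ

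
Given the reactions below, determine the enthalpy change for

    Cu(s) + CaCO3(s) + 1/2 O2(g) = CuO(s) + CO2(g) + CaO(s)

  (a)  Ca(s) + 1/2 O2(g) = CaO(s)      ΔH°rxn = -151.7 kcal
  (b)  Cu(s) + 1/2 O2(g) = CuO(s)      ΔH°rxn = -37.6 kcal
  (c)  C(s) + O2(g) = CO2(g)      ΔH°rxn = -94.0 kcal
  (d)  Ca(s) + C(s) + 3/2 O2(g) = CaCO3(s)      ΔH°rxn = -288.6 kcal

ΔH°rxn = 5.3 kcal

(a) as written: -151.7 kcal
(b) as written: -37.6 kcal
(c) as written: -94.0 kcal
(d) reversed: +288.6 kcal
Since enthalpy is a state function, ΔH°rxn = (1)·(-151.7) + (1)·(-37.6) + (1)·(-94.0) + (-1)·(-288.6) = 5.3 kcal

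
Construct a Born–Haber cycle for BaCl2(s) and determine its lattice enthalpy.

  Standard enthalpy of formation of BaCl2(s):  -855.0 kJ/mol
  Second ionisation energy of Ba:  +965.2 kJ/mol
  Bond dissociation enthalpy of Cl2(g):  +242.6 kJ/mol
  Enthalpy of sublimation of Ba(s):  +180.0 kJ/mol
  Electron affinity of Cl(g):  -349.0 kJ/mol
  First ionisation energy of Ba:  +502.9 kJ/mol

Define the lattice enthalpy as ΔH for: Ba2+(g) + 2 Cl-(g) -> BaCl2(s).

U = -2047.7 kJ/mol

ΔHf° = 1·ΔHsub + 1·(ΣIE) + 1·D(Cl2) + 2·EA + U
-855.0 = 1·(+180.0) + 1·(+1468.1) + 1·(+242.6) + 2·(-349.0) + U
U = -855.0 − (+1192.7) = -2047.7 kJ/mol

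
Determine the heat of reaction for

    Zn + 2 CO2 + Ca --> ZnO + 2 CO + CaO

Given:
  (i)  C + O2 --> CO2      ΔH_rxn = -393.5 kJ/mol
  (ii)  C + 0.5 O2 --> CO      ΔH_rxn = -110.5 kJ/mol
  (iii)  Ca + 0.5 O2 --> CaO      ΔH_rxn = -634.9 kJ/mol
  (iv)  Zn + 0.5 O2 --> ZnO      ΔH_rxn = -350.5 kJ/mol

(i) reversed and × 2 (reverse to put CO2 on the reactant side; ×2 to match 2 CO2 in the target): (-2)·(-393.5) = +787.0 kJ/mol
(ii) × 2 (×2 to match 2 CO in the target): (2)·(-110.5) = -221.0 kJ/mol
(iii) as written (CaO already on the product side): -634.9 kJ/mol
(iv) as written (ZnO already on the product side): -350.5 kJ/mol
ΔH_rxn = (-2)·(-393.5) + (2)·(-110.5) + (1)·(-634.9) + (1)·(-350.5) = -419.4 kJ/mol

ΔH_rxn = -419.4 kJ/mol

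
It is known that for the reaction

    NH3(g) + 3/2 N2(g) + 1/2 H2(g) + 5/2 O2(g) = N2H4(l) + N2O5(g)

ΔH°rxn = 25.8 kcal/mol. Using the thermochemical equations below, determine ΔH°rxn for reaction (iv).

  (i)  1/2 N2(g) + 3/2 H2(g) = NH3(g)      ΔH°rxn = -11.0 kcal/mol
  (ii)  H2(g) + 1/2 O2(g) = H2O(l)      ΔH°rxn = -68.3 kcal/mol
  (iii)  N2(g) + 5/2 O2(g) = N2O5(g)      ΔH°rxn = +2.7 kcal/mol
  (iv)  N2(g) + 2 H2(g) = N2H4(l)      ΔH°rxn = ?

(i) reversed: +11.0 kcal/mol
(ii): not needed.
(iii) as written: +2.7 kcal/mol
(iv) as written: contributes x
+25.8 = (+11.0) + (+2.7) + x
x = (+25.8 − (+13.7)) / (1) = 12.1 kcal/mol

ΔH°rxn = 12.1 kcal/mol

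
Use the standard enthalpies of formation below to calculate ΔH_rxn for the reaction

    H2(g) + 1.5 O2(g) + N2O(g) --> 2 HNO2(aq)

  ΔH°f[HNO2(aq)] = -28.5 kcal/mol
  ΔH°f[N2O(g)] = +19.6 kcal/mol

ΔH_rxn = -76.6 kcal/mol

ΔH°rxn = Σ nΔHf°(products) − Σ nΔHf°(reactants).
Products: 2·(-28.5) = -57.0
Reactants: 1·(+0.0) + 3/2·(+0.0) + 1·(+19.6) = +19.6
ΔH_rxn = (-57.0) − (+19.6) = -76.6 kcal/mol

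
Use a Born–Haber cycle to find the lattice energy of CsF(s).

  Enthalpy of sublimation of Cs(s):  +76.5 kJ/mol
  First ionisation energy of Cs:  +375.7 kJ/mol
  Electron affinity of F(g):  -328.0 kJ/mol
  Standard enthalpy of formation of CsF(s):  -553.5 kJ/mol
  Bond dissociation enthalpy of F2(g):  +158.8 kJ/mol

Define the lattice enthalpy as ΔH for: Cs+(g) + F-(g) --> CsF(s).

ΔHf° = 1·ΔHsub + 1·(ΣIE) + 1/2·D(F2) + 1·EA + U
-553.5 = 1·(+76.5) + 1·(+375.7) + 1/2·(+158.8) + 1·(-328.0) + U
U = -553.5 − (+203.6) = -757.1 kJ/mol

U = -757.1 kJ/mol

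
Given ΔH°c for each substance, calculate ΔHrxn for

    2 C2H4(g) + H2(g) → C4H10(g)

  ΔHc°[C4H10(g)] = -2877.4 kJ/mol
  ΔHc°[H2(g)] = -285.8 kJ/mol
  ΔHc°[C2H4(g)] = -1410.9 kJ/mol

ΔHrxn = -230.2 kJ/mol

With combustion enthalpies, reactants minus products:
= [2·(-1410.9) + 1·(-285.8)] − [1·(-2877.4)]
= -230.2 kJ/mol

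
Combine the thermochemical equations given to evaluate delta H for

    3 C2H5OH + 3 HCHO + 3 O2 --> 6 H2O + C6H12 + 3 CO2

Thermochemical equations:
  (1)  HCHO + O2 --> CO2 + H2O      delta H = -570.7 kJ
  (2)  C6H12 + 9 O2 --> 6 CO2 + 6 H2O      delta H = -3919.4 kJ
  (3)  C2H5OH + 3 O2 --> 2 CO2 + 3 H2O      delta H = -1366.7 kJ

(1) × 3 (×3 to match 3 HCHO in the target): (3)·(-570.7) = -1712.1 kJ
(2) reversed (reverse to put C6H12 on the product side): +3919.4 kJ
(3) × 3 (scale by 3 for the 3 C2H5OH): (3)·(-1366.7) = -4100.1 kJ
delta H = (-1712.1) + (+3919.4) + (-4100.1) = -1892.8 kJ

delta H = -1892.8 kJ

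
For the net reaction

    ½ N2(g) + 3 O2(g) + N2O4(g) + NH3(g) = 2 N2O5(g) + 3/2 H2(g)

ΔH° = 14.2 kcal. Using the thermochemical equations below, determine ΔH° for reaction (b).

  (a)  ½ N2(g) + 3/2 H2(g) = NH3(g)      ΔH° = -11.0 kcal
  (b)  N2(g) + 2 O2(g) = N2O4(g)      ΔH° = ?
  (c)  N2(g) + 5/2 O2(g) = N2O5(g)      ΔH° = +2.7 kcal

(a) reversed (NH3(g) must end up as a reactant): +11.0 kcal
(b) reversed (reverse to put N2O4(g) on the reactant side): contributes −x
(c) × 2 (scale by 2 for the 2 N2O5(g)): (2)·(+2.7) = +5.4 kcal
+14.2 = (+11.0) + (+5.4) − x
x = (+14.2 − (+16.4)) / (-1) = 2.2 kcal

ΔH° = 2.2 kcal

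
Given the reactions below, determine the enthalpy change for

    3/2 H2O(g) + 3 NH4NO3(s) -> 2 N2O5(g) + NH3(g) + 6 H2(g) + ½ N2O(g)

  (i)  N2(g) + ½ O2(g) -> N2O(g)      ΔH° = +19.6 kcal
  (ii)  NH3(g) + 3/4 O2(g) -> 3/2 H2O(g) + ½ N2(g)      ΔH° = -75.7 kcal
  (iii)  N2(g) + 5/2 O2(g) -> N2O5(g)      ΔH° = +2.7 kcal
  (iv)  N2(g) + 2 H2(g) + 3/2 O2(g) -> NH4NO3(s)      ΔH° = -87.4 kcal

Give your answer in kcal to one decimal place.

(i) × 1/2 (scale by 1/2 for the 1/2 N2O(g)): (1/2)·(+19.6) = +9.8 kcal
(ii) reversed (reverse to put NH3(g) on the product side): +75.7 kcal
(iii) × 2 (scale by 2 for the 2 N2O5(g)): (2)·(+2.7) = +5.4 kcal
(iv) reversed and × 3 (reverse to put NH4NO3(s) on the reactant side; ×3 to match 3 NH4NO3(s) in the target): (-3)·(-87.4) = +262.2 kcal
ΔH° = (1/2)·(+19.6) + (-1)·(-75.7) + (2)·(+2.7) + (-3)·(-87.4) = 353.1 kcal

ΔH° = 353.1 kcal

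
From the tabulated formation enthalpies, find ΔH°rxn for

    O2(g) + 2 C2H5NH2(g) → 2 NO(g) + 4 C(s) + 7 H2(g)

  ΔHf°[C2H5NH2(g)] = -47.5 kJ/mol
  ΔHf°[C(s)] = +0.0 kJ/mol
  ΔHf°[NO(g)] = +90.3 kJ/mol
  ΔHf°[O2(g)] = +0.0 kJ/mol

Products: 2·(+90.3) + 4·(+0.0) + 7·(+0.0) = +180.6
Reactants: 1·(+0.0) + 2·(-47.5) = -95.0
ΔH°rxn = (+180.6) − (-95.0) = 275.6 kJ/mol

ΔH°rxn = 275.6 kJ/mol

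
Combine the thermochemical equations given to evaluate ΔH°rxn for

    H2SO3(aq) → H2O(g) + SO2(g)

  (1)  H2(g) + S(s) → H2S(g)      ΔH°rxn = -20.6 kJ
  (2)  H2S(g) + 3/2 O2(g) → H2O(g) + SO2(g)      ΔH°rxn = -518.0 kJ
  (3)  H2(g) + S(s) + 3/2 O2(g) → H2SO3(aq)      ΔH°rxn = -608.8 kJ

(1) as written: -20.6 kJ
(2) as written (H2O(g) already on the product side): -518.0 kJ
(3) reversed (H2SO3(aq) must end up as a reactant): +608.8 kJ
Summing the manipulated equations, ΔH°rxn = (1)·(-20.6) + (1)·(-518.0) + (-1)·(-608.8) = 70.2 kJ

ΔH°rxn = 70.2 kJ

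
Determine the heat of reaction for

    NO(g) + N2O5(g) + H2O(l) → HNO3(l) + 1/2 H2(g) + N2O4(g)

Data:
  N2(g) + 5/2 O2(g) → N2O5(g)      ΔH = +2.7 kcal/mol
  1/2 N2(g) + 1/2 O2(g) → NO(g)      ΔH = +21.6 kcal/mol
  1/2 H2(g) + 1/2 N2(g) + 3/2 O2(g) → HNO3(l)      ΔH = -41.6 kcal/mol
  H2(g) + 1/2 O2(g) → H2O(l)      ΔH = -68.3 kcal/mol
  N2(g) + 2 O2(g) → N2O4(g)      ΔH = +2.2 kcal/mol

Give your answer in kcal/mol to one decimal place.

equation 1 reversed (reverse to put N2O5(g) on the reactant side): -2.7 kcal/mol
equation 2 reversed (reverse to put NO(g) on the reactant side): -21.6 kcal/mol
equation 3 as written (HNO3(l) already on the product side): -41.6 kcal/mol
equation 4 reversed (reverse to put H2O(l) on the reactant side): +68.3 kcal/mol
equation 5 as written (N2O4(g) already on the product side): +2.2 kcal/mol
By Hess's law, ΔH = (-1)·(+2.7) + (-1)·(+21.6) + (1)·(-41.6) + (-1)·(-68.3) + (1)·(+2.2) = 4.6 kcal/mol

ΔH = 4.6 kcal/mol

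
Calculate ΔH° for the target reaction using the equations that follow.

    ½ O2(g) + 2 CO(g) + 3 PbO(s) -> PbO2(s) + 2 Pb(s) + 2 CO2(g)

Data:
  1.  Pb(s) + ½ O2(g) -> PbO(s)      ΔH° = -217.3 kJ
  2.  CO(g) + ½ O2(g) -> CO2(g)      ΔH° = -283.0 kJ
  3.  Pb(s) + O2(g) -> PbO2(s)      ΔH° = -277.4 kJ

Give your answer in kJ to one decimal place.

eq. 1 reversed and × 3: (-3)·(-217.3) = +651.9 kJ
eq. 2 × 2: (2)·(-283.0) = -566.0 kJ
eq. 3 as written: -277.4 kJ
Combining the equations, ΔH° = (-3)·(-217.3) + (2)·(-283.0) + (1)·(-277.4) = -191.5 kJ

ΔH° = -191.5 kJ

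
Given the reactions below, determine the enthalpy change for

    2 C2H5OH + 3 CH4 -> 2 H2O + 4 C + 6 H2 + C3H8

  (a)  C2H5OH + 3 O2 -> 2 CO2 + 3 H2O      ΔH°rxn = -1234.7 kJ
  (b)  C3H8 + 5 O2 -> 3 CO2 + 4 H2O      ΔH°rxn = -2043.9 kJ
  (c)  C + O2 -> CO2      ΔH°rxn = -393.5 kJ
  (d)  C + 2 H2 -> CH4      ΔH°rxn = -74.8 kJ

(a) × 2: (2)·(-1234.7) = -2469.4 kJ
(b) reversed: +2043.9 kJ
(c) reversed: +393.5 kJ
(d) reversed and × 3: (-3)·(-74.8) = +224.4 kJ
ΔH°rxn = (2)·(-1234.7) + (-1)·(-2043.9) + (-1)·(-393.5) + (-3)·(-74.8) = 192.4 kJ

ΔH°rxn = 192.4 kJ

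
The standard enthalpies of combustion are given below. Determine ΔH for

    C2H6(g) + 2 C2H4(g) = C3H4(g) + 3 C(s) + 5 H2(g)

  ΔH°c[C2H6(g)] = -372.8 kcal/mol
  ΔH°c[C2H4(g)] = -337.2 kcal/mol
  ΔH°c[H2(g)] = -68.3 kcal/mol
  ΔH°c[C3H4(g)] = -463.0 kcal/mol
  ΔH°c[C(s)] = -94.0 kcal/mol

ΔH = 39.3 kcal/mol

With combustion enthalpies, reactants minus products:
= [1·(-372.8) + 2·(-337.2)] − [1·(-463.0) + 3·(-94.0) + 5·(-68.3)]
= 39.3 kcal/mol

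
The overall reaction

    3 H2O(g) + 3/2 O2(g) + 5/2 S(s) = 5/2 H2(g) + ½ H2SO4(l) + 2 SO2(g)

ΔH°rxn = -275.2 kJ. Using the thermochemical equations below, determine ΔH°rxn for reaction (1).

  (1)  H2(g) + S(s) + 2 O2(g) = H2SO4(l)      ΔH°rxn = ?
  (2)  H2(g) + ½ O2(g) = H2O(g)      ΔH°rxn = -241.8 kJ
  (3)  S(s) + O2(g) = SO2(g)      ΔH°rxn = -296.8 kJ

(1) × 1/2: contributes 1/2·x
(2) reversed and × 3: (-3)·(-241.8) = +725.4 kJ
(3) × 2: (2)·(-296.8) = -593.6 kJ
-275.2 = (+725.4) + (-593.6) + 1/2·x
x = (-275.2 − (+131.8)) / (1/2) = -814.0 kJ

ΔH°rxn = -814.0 kJ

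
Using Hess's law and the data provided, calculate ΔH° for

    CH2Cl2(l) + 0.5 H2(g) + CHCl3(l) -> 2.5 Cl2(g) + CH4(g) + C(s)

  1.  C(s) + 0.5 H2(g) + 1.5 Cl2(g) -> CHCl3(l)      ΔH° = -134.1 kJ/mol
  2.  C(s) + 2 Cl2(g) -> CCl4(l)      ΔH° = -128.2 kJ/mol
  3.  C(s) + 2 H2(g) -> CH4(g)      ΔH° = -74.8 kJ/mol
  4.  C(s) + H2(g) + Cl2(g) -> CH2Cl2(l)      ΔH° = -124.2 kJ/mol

ΔH° = 183.5 kJ/mol

eq. 1 reversed: +134.1 kJ/mol
eq. 2: not needed.
eq. 3 as written: -74.8 kJ/mol
eq. 4 reversed: +124.2 kJ/mol
ΔH° = (+134.1) + (-74.8) + (+124.2) = 183.5 kJ/mol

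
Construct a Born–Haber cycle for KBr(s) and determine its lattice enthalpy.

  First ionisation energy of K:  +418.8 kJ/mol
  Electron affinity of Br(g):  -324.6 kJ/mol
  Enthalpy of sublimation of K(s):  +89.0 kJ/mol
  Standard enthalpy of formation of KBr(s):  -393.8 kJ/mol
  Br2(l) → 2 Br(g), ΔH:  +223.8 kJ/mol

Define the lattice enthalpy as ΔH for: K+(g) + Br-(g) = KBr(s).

U = -688.9 kJ/mol

ΔHf° = 1·ΔHsub + 1·(ΣIE) + 1/2·D(Br2) + 1·EA + U
-393.8 = 1·(+89.0) + 1·(+418.8) + 1/2·(+223.8) + 1·(-324.6) + U
U = -393.8 − (+295.1) = -688.9 kJ/mol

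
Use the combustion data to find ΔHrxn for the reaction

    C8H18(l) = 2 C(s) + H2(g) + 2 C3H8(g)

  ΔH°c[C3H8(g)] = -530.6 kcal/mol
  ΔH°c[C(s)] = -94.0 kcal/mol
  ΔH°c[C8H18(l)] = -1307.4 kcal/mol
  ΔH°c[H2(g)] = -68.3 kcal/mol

ΔHrxn = 10.1 kcal/mol

With combustion enthalpies, reactants minus products:
= [1·(-1307.4)] − [2·(-94.0) + 1·(-68.3) + 2·(-530.6)]
= 10.1 kcal/mol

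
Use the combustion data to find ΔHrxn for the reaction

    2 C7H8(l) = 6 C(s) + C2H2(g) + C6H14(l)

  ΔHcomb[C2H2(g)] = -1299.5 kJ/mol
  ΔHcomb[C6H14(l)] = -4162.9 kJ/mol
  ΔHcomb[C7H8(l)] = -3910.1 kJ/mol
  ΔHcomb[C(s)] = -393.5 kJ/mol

Using ΔH = Σ nΔHc°(reactants) − Σ nΔHc°(products):
= [2·(-3910.1)] − [6·(-393.5) + 1·(-1299.5) + 1·(-4162.9)]
= 3.2 kJ/mol

ΔHrxn = 3.2 kJ/mol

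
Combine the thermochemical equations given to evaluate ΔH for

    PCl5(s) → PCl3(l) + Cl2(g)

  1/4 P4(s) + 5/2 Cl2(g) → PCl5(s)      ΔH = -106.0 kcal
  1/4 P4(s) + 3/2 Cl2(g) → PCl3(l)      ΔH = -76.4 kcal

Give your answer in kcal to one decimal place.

ΔH = 29.6 kcal

equation 1 reversed (reverse to put PCl5(s) on the reactant side): +106.0 kcal
equation 2 as written (PCl3(l) already on the product side): -76.4 kcal
ΔH = (-1)·(-106.0) + (1)·(-76.4) = 29.6 kcal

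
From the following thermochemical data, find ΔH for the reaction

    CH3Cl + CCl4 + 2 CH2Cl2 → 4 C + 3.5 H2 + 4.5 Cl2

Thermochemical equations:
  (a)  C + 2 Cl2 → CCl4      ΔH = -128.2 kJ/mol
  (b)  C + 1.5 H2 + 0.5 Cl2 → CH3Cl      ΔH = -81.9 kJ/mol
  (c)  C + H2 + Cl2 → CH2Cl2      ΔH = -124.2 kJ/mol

(a) reversed (CCl4 must end up as a reactant): +128.2 kJ/mol
(b) reversed (reverse to put CH3Cl on the reactant side): +81.9 kJ/mol
(c) reversed and × 2 (CH2Cl2 must end up as a reactant; ×2 to match 2 CH2Cl2 in the target): (-2)·(-124.2) = +248.4 kJ/mol
Since enthalpy is a state function, ΔH = (+128.2) + (+81.9) + (+248.4) = 458.5 kJ/mol

ΔH = 458.5 kJ/mol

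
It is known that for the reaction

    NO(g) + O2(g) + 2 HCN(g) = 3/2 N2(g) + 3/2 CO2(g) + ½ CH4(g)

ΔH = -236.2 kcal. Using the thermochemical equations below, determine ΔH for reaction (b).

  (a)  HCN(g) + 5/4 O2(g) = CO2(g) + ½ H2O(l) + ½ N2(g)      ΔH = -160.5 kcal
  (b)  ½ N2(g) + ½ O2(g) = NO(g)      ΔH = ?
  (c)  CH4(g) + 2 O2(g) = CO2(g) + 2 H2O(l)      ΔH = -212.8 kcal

ΔH = 21.6 kcal

(a) × 2 (scale by 2 for the 2 HCN(g)): (2)·(-160.5) = -321.0 kcal
(b) reversed (reverse to put NO(g) on the reactant side): contributes −x
(c) reversed and × 1/2 (reverse to put CH4(g) on the product side; scale by 1/2 for the 1/2 CH4(g)): (-1/2)·(-212.8) = +106.4 kcal
-236.2 = (-321.0) + (+106.4) − x
x = (-236.2 − (-214.6)) / (-1) = 21.6 kcal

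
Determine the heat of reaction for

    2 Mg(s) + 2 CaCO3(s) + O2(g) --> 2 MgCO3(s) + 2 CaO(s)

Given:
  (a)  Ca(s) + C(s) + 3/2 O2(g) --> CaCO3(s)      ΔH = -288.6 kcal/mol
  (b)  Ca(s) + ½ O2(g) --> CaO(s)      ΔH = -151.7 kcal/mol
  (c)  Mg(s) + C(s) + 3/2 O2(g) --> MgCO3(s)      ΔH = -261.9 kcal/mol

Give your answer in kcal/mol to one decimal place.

(a) reversed and × 2 (CaCO3(s) must end up as a reactant; ×2 to match 2 CaCO3(s) in the target): (-2)·(-288.6) = +577.2 kcal/mol
(b) × 2 (scale by 2 for the 2 CaO(s)): (2)·(-151.7) = -303.4 kcal/mol
(c) × 2 (×2 to match 2 MgCO3(s) in the target): (2)·(-261.9) = -523.8 kcal/mol
ΔH = (+577.2) + (-303.4) + (-523.8) = -250.0 kcal/mol

ΔH = -250.0 kcal/mol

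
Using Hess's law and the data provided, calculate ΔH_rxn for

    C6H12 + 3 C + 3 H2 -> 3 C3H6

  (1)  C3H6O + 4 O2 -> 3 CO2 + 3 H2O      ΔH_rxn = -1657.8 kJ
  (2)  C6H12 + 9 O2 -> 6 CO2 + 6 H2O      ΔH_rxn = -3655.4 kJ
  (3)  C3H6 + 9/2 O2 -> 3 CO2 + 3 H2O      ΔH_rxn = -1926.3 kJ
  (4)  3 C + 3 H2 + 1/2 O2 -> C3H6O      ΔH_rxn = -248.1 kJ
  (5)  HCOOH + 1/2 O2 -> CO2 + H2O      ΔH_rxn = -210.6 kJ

(1) as written: -1657.8 kJ
(2) as written (C6H12 already on the reactant side): -3655.4 kJ
(3) reversed and × 3 (reverse to put C3H6 on the product side; scale by 3 for the 3 C3H6): (-3)·(-1926.3) = +5778.9 kJ
(4) as written (C already on the reactant side): -248.1 kJ
(5): not needed (HCOOH appears nowhere else).
Since enthalpy is a state function, ΔH_rxn = (1)·(-1657.8) + (1)·(-3655.4) + (-3)·(-1926.3) + (1)·(-248.1) = 217.6 kJ

ΔH_rxn = 217.6 kJ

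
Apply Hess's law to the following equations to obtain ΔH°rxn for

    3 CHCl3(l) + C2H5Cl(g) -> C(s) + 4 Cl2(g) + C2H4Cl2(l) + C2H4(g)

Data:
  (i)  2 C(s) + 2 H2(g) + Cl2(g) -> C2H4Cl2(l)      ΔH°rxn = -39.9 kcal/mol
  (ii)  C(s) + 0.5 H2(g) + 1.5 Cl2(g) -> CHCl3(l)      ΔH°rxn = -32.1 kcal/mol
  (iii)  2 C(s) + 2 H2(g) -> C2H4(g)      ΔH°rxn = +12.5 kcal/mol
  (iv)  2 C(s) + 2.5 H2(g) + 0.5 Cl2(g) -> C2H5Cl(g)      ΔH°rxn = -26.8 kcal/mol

(i) as written (C2H4Cl2(l) already on the product side): -39.9 kcal/mol
(ii) reversed and × 3 (reverse to put CHCl3(l) on the reactant side; ×3 to match 3 CHCl3(l) in the target): (-3)·(-32.1) = +96.3 kcal/mol
(iii) as written (C2H4(g) already on the product side): +12.5 kcal/mol
(iv) reversed (reverse to put C2H5Cl(g) on the reactant side): +26.8 kcal/mol
By Hess's law, ΔH°rxn = (-39.9) + (+96.3) + (+12.5) + (+26.8) = 95.7 kcal/mol

ΔH°rxn = 95.7 kcal/mol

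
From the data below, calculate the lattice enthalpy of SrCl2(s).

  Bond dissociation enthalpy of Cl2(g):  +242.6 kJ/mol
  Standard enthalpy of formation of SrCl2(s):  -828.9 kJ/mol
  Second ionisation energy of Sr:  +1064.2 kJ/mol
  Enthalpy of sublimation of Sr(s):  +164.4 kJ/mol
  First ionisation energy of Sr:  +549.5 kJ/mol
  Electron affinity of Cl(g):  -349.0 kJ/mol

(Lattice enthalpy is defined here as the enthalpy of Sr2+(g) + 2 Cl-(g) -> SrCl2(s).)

ΔHf° = 1·ΔHsub + 1·(ΣIE) + 1·D(Cl2) + 2·EA + U
-828.9 = 1·(+164.4) + 1·(+1613.7) + 1·(+242.6) + 2·(-349.0) + U
U = -828.9 − (+1322.7) = -2151.6 kJ/mol

U = -2151.6 kJ/mol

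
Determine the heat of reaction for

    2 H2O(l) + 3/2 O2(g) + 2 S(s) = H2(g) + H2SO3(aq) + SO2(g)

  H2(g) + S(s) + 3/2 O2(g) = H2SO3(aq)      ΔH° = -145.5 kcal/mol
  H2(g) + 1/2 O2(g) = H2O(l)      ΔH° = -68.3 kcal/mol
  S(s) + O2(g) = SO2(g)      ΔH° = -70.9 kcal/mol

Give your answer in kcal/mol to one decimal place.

ΔH° = -79.8 kcal/mol

equation 1 as written (H2SO3(aq) already on the product side): -145.5 kcal/mol
equation 2 reversed and × 2 (H2O(l) must end up as a reactant; ×2 to match 2 H2O(l) in the target): (-2)·(-68.3) = +136.6 kcal/mol
equation 3 as written (SO2(g) already on the product side): -70.9 kcal/mol
By Hess's law, ΔH° = (1)·(-145.5) + (-2)·(-68.3) + (1)·(-70.9) = -79.8 kcal/mol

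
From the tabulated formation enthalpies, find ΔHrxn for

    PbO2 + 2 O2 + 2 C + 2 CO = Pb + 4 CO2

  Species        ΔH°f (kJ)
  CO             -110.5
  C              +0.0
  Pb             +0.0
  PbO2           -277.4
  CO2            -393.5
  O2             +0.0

ΔHrxn = -1075.6 kJ

Products: 1·(+0.0) + 4·(-393.5) = -1574.0
Reactants: 1·(-277.4) + 2·(+0.0) + 2·(+0.0) + 2·(-110.5) = -498.4
ΔHrxn = (-1574.0) − (-498.4) = -1075.6 kJ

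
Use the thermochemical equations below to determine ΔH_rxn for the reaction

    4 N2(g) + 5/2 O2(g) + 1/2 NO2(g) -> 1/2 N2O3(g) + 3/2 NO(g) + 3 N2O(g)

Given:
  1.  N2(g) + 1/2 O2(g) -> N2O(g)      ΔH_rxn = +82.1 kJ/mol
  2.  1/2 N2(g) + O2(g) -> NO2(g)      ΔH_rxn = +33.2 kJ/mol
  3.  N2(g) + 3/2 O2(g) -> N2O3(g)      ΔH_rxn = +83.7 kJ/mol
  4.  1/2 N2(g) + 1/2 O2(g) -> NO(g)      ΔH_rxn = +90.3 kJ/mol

ΔH_rxn = 407.0 kJ/mol

eq. 1 × 3 (scale by 3 for the 3 N2O(g)): (3)·(+82.1) = +246.3 kJ/mol
eq. 2 reversed and × 1/2 (reverse to put NO2(g) on the reactant side; scale by 1/2 for the 1/2 NO2(g)): (-1/2)·(+33.2) = -16.6 kJ/mol
eq. 3 × 1/2 (×1/2 to match 1/2 N2O3(g) in the target): (1/2)·(+83.7) = +41.85 kJ/mol
eq. 4 × 3/2 (scale by 3/2 for the 3/2 NO(g)): (3/2)·(+90.3) = +135.45 kJ/mol
Combining the equations, ΔH_rxn = (3)·(+82.1) + (-1/2)·(+33.2) + (1/2)·(+83.7) + (3/2)·(+90.3) = 407.0 kJ/mol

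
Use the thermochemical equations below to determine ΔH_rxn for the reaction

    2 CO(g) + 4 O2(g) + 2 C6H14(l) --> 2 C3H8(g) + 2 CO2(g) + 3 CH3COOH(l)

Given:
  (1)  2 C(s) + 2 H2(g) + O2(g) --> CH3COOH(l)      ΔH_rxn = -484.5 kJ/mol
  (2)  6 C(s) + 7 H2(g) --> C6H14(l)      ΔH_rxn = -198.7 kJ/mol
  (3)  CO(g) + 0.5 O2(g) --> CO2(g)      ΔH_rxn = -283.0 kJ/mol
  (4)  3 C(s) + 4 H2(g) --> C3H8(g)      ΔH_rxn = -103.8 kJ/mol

(1) × 3: (3)·(-484.5) = -1453.5 kJ/mol
(2) reversed and × 2: (-2)·(-198.7) = +397.4 kJ/mol
(3) × 2: (2)·(-283.0) = -566.0 kJ/mol
(4) × 2: (2)·(-103.8) = -207.6 kJ/mol
By Hess's law, ΔH_rxn = (3)·(-484.5) + (-2)·(-198.7) + (2)·(-283.0) + (2)·(-103.8) = -1829.7 kJ/mol

ΔH_rxn = -1829.7 kJ/mol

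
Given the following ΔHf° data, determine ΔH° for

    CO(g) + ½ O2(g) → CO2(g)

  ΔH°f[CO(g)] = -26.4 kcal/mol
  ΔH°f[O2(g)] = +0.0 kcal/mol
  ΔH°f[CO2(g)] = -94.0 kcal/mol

ΔH° = -67.6 kcal/mol

Products: 1·(-94.0) = -94.0
Reactants: 1·(-26.4) + 1/2·(+0.0) = -26.4
ΔH° = (-94.0) − (-26.4) = -67.6 kcal/mol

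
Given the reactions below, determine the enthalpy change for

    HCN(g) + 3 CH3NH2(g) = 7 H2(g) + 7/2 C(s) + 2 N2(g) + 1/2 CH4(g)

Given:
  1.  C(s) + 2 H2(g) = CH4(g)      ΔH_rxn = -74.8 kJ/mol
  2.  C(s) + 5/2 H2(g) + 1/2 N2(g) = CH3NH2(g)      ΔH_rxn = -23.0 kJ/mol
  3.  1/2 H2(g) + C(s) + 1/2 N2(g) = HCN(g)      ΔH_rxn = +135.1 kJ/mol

ΔH_rxn = -103.5 kJ/mol

eq. 1 × 1/2: (1/2)·(-74.8) = -37.4 kJ/mol
eq. 2 reversed and × 3: (-3)·(-23.0) = +69.0 kJ/mol
eq. 3 reversed: -135.1 kJ/mol
ΔH_rxn = (-37.4) + (+69.0) + (-135.1) = -103.5 kJ/mol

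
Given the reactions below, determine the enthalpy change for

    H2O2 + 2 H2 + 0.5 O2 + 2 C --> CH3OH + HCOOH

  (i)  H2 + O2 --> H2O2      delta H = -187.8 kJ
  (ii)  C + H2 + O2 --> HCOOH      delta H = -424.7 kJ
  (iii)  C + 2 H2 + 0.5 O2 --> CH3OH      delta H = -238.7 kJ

delta H = -475.6 kJ

(i) reversed (reverse to put H2O2 on the reactant side): +187.8 kJ
(ii) as written (HCOOH already on the product side): -424.7 kJ
(iii) as written (CH3OH already on the product side): -238.7 kJ
Combining the equations, delta H = (-1)·(-187.8) + (1)·(-424.7) + (1)·(-238.7) = -475.6 kJ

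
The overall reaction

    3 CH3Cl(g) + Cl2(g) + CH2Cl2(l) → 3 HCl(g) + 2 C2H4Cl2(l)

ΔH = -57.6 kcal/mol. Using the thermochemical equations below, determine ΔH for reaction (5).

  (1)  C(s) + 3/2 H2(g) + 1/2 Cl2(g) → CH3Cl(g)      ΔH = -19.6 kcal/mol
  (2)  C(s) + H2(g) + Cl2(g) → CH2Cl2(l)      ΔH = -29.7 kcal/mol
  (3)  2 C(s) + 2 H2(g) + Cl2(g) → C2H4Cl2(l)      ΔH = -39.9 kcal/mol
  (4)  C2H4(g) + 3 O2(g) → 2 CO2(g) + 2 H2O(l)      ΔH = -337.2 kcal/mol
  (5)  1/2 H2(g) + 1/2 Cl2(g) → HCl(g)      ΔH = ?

(1) reversed and × 3 (CH3Cl(g) must end up as a reactant; scale by 3 for the 3 CH3Cl(g)): (-3)·(-19.6) = +58.8 kcal/mol
(2) reversed (reverse to put CH2Cl2(l) on the reactant side): +29.7 kcal/mol
(3) × 2 (×2 to match 2 C2H4Cl2(l) in the target): (2)·(-39.9) = -79.8 kcal/mol
(4): not needed (CO2(g) appears nowhere else).
(5) × 3 (scale by 3 for the 3 HCl(g)): contributes 3·x
-57.6 = (+58.8) + (+29.7) + (-79.8) + 3·x
x = (-57.6 − (+8.7)) / (3) = -22.1 kcal/mol

ΔH = -22.1 kcal/mol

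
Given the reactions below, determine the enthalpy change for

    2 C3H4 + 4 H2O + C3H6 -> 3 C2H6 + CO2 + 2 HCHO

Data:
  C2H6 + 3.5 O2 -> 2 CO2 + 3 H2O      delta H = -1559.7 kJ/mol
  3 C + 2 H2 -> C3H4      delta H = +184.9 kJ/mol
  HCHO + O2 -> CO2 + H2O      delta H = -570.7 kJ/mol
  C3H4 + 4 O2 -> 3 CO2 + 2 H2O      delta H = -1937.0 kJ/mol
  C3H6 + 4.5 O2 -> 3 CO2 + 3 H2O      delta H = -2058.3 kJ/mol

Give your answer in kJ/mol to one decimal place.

delta H = -111.8 kJ/mol

equation 1 reversed and × 3 (reverse to put C2H6 on the product side; scale by 3 for the 3 C2H6): (-3)·(-1559.7) = +4679.1 kJ/mol
equation 2: not needed (C appears nowhere else).
equation 3 reversed and × 2 (reverse to put HCHO on the product side; scale by 2 for the 2 HCHO): (-2)·(-570.7) = +1141.4 kJ/mol
equation 4 × 2: (2)·(-1937.0) = -3874.0 kJ/mol
equation 5 as written (C3H6 already on the reactant side): -2058.3 kJ/mol
Since enthalpy is a state function, delta H = (+4679.1) + (+1141.4) + (-3874.0) + (-2058.3) = -111.8 kJ/mol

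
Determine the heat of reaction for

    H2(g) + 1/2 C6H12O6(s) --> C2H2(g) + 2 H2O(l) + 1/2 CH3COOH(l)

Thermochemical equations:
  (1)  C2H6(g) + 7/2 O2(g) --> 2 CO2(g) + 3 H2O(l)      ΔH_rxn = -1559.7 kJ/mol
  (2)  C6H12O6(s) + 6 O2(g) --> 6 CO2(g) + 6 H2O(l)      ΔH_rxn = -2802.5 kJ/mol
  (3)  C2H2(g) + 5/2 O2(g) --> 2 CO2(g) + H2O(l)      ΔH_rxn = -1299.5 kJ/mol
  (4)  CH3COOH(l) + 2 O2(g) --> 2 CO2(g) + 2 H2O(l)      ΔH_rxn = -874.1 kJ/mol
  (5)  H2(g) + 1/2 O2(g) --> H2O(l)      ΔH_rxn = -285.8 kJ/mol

ΔH_rxn = 49.5 kJ/mol

(1): not needed.
(2) × 1/2: (1/2)·(-2802.5) = -1401.25 kJ/mol
(3) reversed: +1299.5 kJ/mol
(4) reversed and × 1/2: (-1/2)·(-874.1) = +437.05 kJ/mol
(5) as written: -285.8 kJ/mol
ΔH_rxn = (1/2)·(-2802.5) + (-1)·(-1299.5) + (-1/2)·(-874.1) + (1)·(-285.8) = 49.5 kJ/mol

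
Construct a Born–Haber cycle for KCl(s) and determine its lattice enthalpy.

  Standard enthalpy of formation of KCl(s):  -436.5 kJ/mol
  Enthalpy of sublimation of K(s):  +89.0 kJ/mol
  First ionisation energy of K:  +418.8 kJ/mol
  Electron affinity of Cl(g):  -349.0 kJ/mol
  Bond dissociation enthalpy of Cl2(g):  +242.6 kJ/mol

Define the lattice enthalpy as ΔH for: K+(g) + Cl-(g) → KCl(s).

ΔHf° = 1·ΔHsub + 1·(ΣIE) + 1/2·D(Cl2) + 1·EA + U
-436.5 = 1·(+89.0) + 1·(+418.8) + 1/2·(+242.6) + 1·(-349.0) + U
U = -436.5 − (+280.1) = -716.6 kJ/mol

U = -716.6 kJ/mol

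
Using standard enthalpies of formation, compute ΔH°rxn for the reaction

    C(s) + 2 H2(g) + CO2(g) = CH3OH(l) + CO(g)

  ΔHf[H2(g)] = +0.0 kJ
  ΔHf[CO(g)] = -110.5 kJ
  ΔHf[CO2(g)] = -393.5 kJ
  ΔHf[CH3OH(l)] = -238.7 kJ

ΔH°rxn = 44.3 kJ

Products: 1·(-238.7) + 1·(-110.5) = -349.2
Reactants: 1·(+0.0) + 2·(+0.0) + 1·(-393.5) = -393.5
ΔH°rxn = (-349.2) − (-393.5) = 44.3 kJ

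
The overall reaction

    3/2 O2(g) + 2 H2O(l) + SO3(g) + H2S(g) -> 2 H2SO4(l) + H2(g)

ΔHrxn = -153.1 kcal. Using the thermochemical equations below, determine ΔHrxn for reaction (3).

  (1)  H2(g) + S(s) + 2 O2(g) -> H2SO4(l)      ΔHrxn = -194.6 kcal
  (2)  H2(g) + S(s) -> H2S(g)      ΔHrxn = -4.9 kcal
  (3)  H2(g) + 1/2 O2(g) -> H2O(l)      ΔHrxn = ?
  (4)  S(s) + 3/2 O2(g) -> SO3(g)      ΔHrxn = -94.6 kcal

ΔHrxn = -68.3 kcal

(1) × 2 (scale by 2 for the 2 H2SO4(l)): (2)·(-194.6) = -389.2 kcal
(2) reversed (H2S(g) must end up as a reactant): +4.9 kcal
(3) reversed and × 2 (reverse to put H2O(l) on the reactant side; ×2 to match 2 H2O(l) in the target): contributes −2·x
(4) reversed (reverse to put SO3(g) on the reactant side): +94.6 kcal
-153.1 = (-389.2) + (+4.9) + (+94.6) − 2·x
x = (-153.1 − (-289.7)) / (-2) = -68.3 kcal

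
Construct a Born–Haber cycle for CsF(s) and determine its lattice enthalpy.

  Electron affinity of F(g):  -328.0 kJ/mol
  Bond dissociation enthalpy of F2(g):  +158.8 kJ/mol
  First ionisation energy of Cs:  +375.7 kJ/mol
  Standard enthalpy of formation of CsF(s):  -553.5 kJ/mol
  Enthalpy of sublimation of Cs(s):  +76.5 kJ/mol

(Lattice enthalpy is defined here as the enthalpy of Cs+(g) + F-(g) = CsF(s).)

ΔHf° = 1·ΔHsub + 1·(ΣIE) + 1/2·D(F2) + 1·EA + U
-553.5 = 1·(+76.5) + 1·(+375.7) + 1/2·(+158.8) + 1·(-328.0) + U
U = -553.5 − (+203.6) = -757.1 kJ/mol

U = -757.1 kJ/mol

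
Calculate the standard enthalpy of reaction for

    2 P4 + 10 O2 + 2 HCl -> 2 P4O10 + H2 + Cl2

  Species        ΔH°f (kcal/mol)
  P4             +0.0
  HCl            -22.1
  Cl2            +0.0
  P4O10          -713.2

Products: 2·(-713.2) + 1·(+0.0) + 1·(+0.0) = -1426.4
Reactants: 2·(+0.0) + 10·(+0.0) + 2·(-22.1) = -44.2
ΔHrxn = (-1426.4) − (-44.2) = -1382.2 kcal/mol

ΔHrxn = -1382.2 kcal/mol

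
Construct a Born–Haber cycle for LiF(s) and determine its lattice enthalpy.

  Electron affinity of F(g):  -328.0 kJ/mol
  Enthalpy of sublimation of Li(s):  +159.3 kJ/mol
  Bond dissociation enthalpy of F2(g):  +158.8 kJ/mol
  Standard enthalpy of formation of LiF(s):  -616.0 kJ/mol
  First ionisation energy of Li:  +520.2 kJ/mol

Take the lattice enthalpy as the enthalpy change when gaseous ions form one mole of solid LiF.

U = -1046.9 kJ/mol

ΔHf° = 1·ΔHsub + 1·(ΣIE) + 1/2·D(F2) + 1·EA + U
-616.0 = 1·(+159.3) + 1·(+520.2) + 1/2·(+158.8) + 1·(-328.0) + U
U = -616.0 − (+430.9) = -1046.9 kJ/mol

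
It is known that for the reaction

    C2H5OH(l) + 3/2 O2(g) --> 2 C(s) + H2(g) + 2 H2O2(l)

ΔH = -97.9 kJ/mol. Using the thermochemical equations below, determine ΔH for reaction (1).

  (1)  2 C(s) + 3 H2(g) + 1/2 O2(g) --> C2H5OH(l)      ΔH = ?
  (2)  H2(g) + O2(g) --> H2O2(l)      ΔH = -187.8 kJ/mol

ΔH = -277.7 kJ/mol

(1) reversed (C2H5OH(l) must end up as a reactant): contributes −x
(2) × 2 (×2 to match 2 H2O2(l) in the target): (2)·(-187.8) = -375.6 kJ/mol
-97.9 = (-375.6) − x
x = (-97.9 − (-375.6)) / (-1) = -277.7 kJ/mol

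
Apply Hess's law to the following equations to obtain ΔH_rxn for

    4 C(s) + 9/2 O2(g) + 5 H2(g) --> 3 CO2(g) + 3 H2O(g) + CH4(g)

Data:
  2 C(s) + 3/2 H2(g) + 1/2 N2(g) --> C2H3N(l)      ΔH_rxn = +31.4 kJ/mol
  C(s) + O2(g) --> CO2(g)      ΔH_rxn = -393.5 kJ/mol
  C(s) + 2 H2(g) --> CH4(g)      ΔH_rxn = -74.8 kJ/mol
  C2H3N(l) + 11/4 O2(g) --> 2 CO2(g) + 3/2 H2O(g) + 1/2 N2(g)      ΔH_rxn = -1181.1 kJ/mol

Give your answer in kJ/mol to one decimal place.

ΔH_rxn = -1980.7 kJ/mol

equation 1 × 2: (2)·(+31.4) = +62.8 kJ/mol
equation 2 reversed: +393.5 kJ/mol
equation 3 as written (CH4(g) already on the product side): -74.8 kJ/mol
equation 4 × 2 (scale by 2 for the 3 H2O(g)): (2)·(-1181.1) = -2362.2 kJ/mol
ΔH_rxn = (2)·(+31.4) + (-1)·(-393.5) + (1)·(-74.8) + (2)·(-1181.1) = -1980.7 kJ/mol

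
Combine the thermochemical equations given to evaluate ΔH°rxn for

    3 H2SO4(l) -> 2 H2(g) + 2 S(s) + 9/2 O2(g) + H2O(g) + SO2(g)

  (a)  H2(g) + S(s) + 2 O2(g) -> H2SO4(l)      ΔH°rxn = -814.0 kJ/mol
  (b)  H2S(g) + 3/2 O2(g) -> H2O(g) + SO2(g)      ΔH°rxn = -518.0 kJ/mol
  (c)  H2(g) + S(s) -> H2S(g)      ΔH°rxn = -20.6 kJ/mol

ΔH°rxn = 1903.4 kJ/mol

(a) reversed and × 3 (H2SO4(l) must end up as a reactant; ×3 to match 3 H2SO4(l) in the target): (-3)·(-814.0) = +2442.0 kJ/mol
(b) as written (H2O(g) already on the product side): -518.0 kJ/mol
(c) as written: -20.6 kJ/mol
ΔH°rxn = (-3)·(-814.0) + (1)·(-518.0) + (1)·(-20.6) = 1903.4 kJ/mol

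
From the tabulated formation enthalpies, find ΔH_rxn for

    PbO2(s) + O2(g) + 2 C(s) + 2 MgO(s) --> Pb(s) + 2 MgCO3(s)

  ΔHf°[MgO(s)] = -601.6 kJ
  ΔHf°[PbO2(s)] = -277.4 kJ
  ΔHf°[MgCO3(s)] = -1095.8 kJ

ΔH_rxn = -711.0 kJ

ΔH°rxn = Σ nΔHf°(products) − Σ nΔHf°(reactants).
Products: 1·(+0.0) + 2·(-1095.8) = -2191.6
Reactants: 1·(-277.4) + 1·(+0.0) + 2·(+0.0) + 2·(-601.6) = -1480.6
ΔH_rxn = (-2191.6) − (-1480.6) = -711.0 kJ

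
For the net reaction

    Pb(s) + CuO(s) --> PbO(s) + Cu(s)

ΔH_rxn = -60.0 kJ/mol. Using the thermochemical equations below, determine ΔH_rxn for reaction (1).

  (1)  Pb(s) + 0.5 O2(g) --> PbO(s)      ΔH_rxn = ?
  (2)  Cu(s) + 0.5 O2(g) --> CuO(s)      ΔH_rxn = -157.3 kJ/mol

ΔH_rxn = -217.3 kJ/mol

(1) as written: contributes x
(2) reversed: +157.3 kJ/mol
-60.0 = (+157.3) + x
x = (-60.0 − (+157.3)) / (1) = -217.3 kJ/mol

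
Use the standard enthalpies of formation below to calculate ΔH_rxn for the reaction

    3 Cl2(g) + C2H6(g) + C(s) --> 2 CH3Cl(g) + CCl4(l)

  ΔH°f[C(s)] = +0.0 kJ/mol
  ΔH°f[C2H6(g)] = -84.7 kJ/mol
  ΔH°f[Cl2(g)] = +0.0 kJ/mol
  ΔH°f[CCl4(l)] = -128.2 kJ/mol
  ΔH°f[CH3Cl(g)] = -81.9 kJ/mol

Products: 2·(-81.9) + 1·(-128.2) = -292.0
Reactants: 3·(+0.0) + 1·(-84.7) + 1·(+0.0) = -84.7
ΔH_rxn = (-292.0) − (-84.7) = -207.3 kJ/mol

ΔH_rxn = -207.3 kJ/mol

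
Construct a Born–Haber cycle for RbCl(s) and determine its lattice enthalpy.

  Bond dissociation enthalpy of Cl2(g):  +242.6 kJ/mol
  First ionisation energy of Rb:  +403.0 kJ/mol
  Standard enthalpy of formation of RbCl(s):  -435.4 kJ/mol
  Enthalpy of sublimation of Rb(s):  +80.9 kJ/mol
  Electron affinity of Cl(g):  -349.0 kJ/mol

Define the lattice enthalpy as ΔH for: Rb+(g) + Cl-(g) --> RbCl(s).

U = -691.6 kJ/mol

ΔHf° = 1·ΔHsub + 1·(ΣIE) + 1/2·D(Cl2) + 1·EA + U
-435.4 = 1·(+80.9) + 1·(+403.0) + 1/2·(+242.6) + 1·(-349.0) + U
U = -435.4 − (+256.2) = -691.6 kJ/mol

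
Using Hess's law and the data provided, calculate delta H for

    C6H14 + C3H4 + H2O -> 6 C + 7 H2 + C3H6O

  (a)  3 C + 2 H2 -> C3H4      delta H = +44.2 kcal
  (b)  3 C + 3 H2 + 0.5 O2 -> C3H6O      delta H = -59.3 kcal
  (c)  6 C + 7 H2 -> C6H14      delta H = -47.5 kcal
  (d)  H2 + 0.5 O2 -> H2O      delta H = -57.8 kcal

(a) reversed: -44.2 kcal
(b) as written: -59.3 kcal
(c) reversed: +47.5 kcal
(d) reversed: +57.8 kcal
delta H = (-1)·(+44.2) + (1)·(-59.3) + (-1)·(-47.5) + (-1)·(-57.8) = 1.8 kcal

delta H = 1.8 kcal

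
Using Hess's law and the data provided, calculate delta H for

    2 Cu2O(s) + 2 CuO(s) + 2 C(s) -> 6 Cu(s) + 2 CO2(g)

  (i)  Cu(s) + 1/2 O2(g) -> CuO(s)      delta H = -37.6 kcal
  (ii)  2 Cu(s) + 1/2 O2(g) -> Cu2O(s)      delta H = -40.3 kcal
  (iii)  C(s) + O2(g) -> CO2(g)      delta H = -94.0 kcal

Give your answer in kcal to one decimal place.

(i) reversed and × 2: (-2)·(-37.6) = +75.2 kcal
(ii) reversed and × 2: (-2)·(-40.3) = +80.6 kcal
(iii) × 2: (2)·(-94.0) = -188.0 kcal
delta H = (-2)·(-37.6) + (-2)·(-40.3) + (2)·(-94.0) = -32.2 kcal

delta H = -32.2 kcal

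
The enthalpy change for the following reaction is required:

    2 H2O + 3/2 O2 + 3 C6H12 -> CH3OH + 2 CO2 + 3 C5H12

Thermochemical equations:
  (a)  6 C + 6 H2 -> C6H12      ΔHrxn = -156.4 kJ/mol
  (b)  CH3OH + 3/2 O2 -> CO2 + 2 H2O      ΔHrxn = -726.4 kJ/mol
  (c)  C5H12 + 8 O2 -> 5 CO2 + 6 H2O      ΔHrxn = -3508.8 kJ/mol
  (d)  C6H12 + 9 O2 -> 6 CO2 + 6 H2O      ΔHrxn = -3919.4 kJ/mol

ΔHrxn = -505.4 kJ/mol

(a): not needed.
(b) reversed: +726.4 kJ/mol
(c) reversed and × 3: (-3)·(-3508.8) = +10526.4 kJ/mol
(d) × 3: (3)·(-3919.4) = -11758.2 kJ/mol
Combining the equations, ΔHrxn = (-1)·(-726.4) + (-3)·(-3508.8) + (3)·(-3919.4) = -505.4 kJ/mol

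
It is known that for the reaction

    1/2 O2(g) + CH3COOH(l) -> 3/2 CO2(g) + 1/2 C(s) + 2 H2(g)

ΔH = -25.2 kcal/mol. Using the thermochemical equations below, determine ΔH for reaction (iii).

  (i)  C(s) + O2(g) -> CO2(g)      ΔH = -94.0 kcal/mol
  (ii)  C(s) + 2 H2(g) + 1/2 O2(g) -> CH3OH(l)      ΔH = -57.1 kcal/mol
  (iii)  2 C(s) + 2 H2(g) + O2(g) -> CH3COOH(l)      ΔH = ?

(i) × 3/2: (3/2)·(-94.0) = -141.0 kcal/mol
(ii): not needed.
(iii) reversed: contributes −x
-25.2 = (-141.0) − x
x = (-25.2 − (-141.0)) / (-1) = -115.8 kcal/mol

ΔH = -115.8 kcal/mol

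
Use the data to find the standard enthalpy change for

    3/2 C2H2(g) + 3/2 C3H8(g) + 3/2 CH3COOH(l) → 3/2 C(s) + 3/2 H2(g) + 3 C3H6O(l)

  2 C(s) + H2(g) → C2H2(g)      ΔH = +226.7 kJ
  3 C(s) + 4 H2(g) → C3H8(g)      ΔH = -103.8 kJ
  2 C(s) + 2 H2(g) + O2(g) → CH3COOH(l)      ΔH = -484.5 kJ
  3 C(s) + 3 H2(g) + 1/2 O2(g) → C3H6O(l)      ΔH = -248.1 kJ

equation 1 reversed and × 3/2 (reverse to put C2H2(g) on the reactant side; scale by 3/2 for the 3/2 C2H2(g)): (-3/2)·(+226.7) = -340.05 kJ
equation 2 reversed and × 3/2 (reverse to put C3H8(g) on the reactant side; ×3/2 to match 3/2 C3H8(g) in the target): (-3/2)·(-103.8) = +155.7 kJ
equation 3 reversed and × 3/2 (reverse to put CH3COOH(l) on the reactant side; scale by 3/2 for the 3/2 CH3COOH(l)): (-3/2)·(-484.5) = +726.75 kJ
equation 4 × 3 (×3 to match 3 C3H6O(l) in the target): (3)·(-248.1) = -744.3 kJ
Summing the manipulated equations, ΔH = (-340.05) + (+155.7) + (+726.75) + (-744.3) = -201.9 kJ

ΔH = -201.9 kJ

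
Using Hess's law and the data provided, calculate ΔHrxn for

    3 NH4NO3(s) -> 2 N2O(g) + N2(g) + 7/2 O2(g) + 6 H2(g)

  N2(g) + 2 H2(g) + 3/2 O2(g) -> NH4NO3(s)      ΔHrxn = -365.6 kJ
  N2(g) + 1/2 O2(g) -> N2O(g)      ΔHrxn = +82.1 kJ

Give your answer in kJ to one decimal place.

ΔHrxn = 1261.0 kJ

equation 1 reversed and × 3 (reverse to put NH4NO3(s) on the reactant side; scale by 3 for the 3 NH4NO3(s)): (-3)·(-365.6) = +1096.8 kJ
equation 2 × 2 (×2 to match 2 N2O(g) in the target): (2)·(+82.1) = +164.2 kJ
ΔHrxn = (+1096.8) + (+164.2) = 1261.0 kJ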